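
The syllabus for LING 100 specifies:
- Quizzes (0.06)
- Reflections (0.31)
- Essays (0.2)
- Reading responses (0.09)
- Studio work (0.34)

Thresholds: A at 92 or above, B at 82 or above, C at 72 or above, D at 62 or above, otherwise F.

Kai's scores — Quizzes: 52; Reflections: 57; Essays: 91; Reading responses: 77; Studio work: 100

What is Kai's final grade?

Weighted total:
  Quizzes 52 × 0.06 = 3.12
  Reflections 57 × 0.31 = 17.67
  Essays 91 × 0.2 = 18.2
  Reading responses 77 × 0.09 = 6.93
  Studio work 100 × 0.34 = 34
Sum = 79.92
79.92 is ≥ 72 and < 82 → C

C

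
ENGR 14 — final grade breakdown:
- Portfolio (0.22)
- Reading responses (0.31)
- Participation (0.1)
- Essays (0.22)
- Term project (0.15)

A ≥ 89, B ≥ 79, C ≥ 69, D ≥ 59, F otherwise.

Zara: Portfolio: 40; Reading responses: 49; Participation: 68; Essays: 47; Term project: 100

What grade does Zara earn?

Weighted total:
  Portfolio 40 × 0.22 = 8.8
  Reading responses 49 × 0.31 = 15.19
  Participation 68 × 0.1 = 6.8
  Essays 47 × 0.22 = 10.34
  Term project 100 × 0.15 = 15
Sum = 56.13
56.13 < 59 → F

F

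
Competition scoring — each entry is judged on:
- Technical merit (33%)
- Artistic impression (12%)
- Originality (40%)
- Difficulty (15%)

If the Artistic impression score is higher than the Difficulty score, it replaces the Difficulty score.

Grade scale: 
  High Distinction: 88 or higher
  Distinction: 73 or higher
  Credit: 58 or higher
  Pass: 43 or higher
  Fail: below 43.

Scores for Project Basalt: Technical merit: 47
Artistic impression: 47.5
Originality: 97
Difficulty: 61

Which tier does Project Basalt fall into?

Credit

Artistic impression (47.5) ≤ Difficulty (61), so Difficulty stays at 61.
Weighted total:
  Technical merit 47 × 0.33 = 15.51
  Artistic impression 47.5 × 0.12 = 5.7
  Originality 97 × 0.4 = 38.8
  Difficulty 61 × 0.15 = 9.15
Sum = 69.16
69.16 is ≥ 58 and < 73 → Credit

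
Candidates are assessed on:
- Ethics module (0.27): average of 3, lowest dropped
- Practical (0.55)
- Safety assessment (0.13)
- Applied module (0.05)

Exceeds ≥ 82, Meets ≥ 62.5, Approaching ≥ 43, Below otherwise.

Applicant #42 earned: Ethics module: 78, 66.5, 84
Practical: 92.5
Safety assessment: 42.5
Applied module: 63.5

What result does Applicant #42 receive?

Meets

Ethics module: drop 66.5 → average of remaining 2 = 162/2 = 81
Weighted total:
  Ethics module 81 × 0.27 = 21.87
  Practical 92.5 × 0.55 = 50.875
  Safety assessment 42.5 × 0.13 = 5.525
  Applied module 63.5 × 0.05 = 3.175
Sum = 81.445
81.445 is ≥ 62.5 and < 82 → Meets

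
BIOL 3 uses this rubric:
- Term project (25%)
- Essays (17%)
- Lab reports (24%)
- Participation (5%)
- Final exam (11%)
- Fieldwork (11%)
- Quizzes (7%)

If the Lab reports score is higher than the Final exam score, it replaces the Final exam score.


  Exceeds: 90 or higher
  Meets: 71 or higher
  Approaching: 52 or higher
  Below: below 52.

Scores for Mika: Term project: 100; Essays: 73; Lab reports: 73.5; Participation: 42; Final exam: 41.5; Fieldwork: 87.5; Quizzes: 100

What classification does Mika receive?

Lab reports (73.5) > Final exam (41.5), so Final exam counts as 73.5.
Weighted total:
  Term project 100 × 0.25 = 25
  Essays 73 × 0.17 = 12.41
  Lab reports 73.5 × 0.24 = 17.64
  Participation 42 × 0.05 = 2.1
  Final exam 73.5 × 0.11 = 8.085
  Fieldwork 87.5 × 0.11 = 9.625
  Quizzes 100 × 0.07 = 7
Sum = 81.86
81.86 is ≥ 71 and < 90 → Meets

Meets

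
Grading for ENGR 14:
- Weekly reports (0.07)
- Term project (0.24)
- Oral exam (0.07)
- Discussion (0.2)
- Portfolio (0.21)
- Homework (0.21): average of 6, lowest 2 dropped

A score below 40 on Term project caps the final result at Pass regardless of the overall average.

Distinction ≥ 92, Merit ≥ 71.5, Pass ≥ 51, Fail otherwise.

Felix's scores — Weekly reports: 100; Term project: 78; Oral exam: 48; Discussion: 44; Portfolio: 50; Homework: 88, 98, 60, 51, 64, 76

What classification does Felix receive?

Pass

Homework: drop 51, 60 → average of remaining 4 = 326/4 = 81.5
Term project score 78 ≥ 40: minimum met.
Weighted total:
  Weekly reports 100 × 0.07 = 7
  Term project 78 × 0.24 = 18.72
  Oral exam 48 × 0.07 = 3.36
  Discussion 44 × 0.2 = 8.8
  Portfolio 50 × 0.21 = 10.5
  Homework 81.5 × 0.21 = 17.115
Sum = 65.495
65.495 is ≥ 51 and < 71.5 → Pass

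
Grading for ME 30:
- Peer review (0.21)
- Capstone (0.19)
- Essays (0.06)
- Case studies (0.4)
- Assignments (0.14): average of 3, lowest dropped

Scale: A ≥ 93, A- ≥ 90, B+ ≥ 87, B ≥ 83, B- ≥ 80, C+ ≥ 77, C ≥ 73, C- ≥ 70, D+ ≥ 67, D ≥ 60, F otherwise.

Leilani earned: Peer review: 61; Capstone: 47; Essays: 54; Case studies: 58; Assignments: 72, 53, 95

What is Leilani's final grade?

Assignments: drop 53 → average of remaining 2 = 167/2 = 83.5
Weighted total:
  Peer review 61 × 0.21 = 12.81
  Capstone 47 × 0.19 = 8.93
  Essays 54 × 0.06 = 3.24
  Case studies 58 × 0.4 = 23.2
  Assignments 83.5 × 0.14 = 11.69
Sum = 59.87
59.87 < 60 → F

F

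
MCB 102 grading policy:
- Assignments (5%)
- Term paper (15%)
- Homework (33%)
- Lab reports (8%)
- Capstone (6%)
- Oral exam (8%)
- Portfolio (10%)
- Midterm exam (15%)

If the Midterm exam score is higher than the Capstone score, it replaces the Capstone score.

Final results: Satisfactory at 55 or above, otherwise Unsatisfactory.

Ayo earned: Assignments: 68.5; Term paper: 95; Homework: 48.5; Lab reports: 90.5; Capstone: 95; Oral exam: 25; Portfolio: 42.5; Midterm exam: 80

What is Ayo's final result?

Midterm exam (80) ≤ Capstone (95), so Capstone stays at 95.
Weighted total:
  Assignments 68.5 × 0.05 = 3.425
  Term paper 95 × 0.15 = 14.25
  Homework 48.5 × 0.33 = 16.005
  Lab reports 90.5 × 0.08 = 7.24
  Capstone 95 × 0.06 = 5.7
  Oral exam 25 × 0.08 = 2
  Portfolio 42.5 × 0.1 = 4.25
  Midterm exam 80 × 0.15 = 12
Sum = 64.87
64.87 ≥ 55 → Satisfactory

Satisfactory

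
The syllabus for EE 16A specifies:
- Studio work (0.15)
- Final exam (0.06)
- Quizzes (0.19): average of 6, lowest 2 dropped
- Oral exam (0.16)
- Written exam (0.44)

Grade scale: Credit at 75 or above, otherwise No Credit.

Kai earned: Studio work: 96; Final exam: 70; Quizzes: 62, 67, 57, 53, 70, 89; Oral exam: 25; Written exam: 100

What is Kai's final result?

Quizzes: drop 53, 57 → average of remaining 4 = 288/4 = 72
Weighted total:
  Studio work 96 × 0.15 = 14.4
  Final exam 70 × 0.06 = 4.2
  Quizzes 72 × 0.19 = 13.68
  Oral exam 25 × 0.16 = 4
  Written exam 100 × 0.44 = 44
Sum = 80.28
80.28 ≥ 75 → Credit

Credit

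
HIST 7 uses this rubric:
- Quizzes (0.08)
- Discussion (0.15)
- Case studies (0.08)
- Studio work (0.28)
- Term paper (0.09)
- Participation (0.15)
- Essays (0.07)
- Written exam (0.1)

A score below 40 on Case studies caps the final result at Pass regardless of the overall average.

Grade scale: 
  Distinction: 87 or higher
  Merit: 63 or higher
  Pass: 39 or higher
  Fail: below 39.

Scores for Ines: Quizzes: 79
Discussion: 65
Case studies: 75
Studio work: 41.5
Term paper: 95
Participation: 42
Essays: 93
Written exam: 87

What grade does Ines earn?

Case studies score 75 ≥ 40: minimum met.
Weighted total:
  Quizzes 79 × 0.08 = 6.32
  Discussion 65 × 0.15 = 9.75
  Case studies 75 × 0.08 = 6
  Studio work 41.5 × 0.28 = 11.62
  Term paper 95 × 0.09 = 8.55
  Participation 42 × 0.15 = 6.3
  Essays 93 × 0.07 = 6.51
  Written exam 87 × 0.1 = 8.7
Sum = 63.75
63.75 is ≥ 63 and < 87 → Merit

Merit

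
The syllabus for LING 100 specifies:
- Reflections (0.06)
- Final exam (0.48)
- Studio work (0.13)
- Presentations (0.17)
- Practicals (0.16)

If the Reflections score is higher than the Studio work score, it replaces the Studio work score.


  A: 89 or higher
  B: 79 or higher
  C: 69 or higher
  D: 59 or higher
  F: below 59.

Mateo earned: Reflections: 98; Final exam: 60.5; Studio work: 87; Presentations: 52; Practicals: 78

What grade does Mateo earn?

Reflections (98) > Studio work (87), so Studio work counts as 98.
Weighted total:
  Reflections 98 × 0.06 = 5.88
  Final exam 60.5 × 0.48 = 29.04
  Studio work 98 × 0.13 = 12.74
  Presentations 52 × 0.17 = 8.84
  Practicals 78 × 0.16 = 12.48
Sum = 68.98
68.98 is ≥ 59 and < 69 → D

D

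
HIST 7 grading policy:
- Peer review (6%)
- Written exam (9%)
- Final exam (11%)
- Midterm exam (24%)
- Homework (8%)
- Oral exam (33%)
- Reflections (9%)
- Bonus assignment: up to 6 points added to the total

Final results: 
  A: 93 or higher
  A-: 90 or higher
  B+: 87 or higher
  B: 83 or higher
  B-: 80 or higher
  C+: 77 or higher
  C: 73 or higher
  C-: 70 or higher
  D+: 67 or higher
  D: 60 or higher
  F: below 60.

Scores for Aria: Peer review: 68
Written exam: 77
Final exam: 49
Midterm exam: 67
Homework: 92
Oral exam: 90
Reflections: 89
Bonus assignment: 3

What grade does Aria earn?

B-

Weighted total:
  Peer review 68 × 0.06 = 4.08
  Written exam 77 × 0.09 = 6.93
  Final exam 49 × 0.11 = 5.39
  Midterm exam 67 × 0.24 = 16.08
  Homework 92 × 0.08 = 7.36
  Oral exam 90 × 0.33 = 29.7
  Reflections 89 × 0.09 = 8.01
Sum = 77.55
Bonus assignment: 77.55 + 3 = 80.55
80.55 is ≥ 80 and < 83 → B-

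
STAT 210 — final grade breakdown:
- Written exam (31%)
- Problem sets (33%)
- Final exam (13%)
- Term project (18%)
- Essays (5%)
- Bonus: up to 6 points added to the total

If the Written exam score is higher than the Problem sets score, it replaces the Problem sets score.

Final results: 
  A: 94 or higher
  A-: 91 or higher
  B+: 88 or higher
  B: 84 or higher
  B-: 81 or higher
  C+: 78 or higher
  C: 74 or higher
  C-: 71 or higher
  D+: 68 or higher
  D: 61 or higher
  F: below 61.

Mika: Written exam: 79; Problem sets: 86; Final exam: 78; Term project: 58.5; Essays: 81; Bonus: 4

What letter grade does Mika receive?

Written exam (79) ≤ Problem sets (86), so Problem sets stays at 86.
Weighted total:
  Written exam 79 × 0.31 = 24.49
  Problem sets 86 × 0.33 = 28.38
  Final exam 78 × 0.13 = 10.14
  Term project 58.5 × 0.18 = 10.53
  Essays 81 × 0.05 = 4.05
Sum = 77.59
Bonus: 77.59 + 4 = 81.59
81.59 is ≥ 81 and < 84 → B-

B-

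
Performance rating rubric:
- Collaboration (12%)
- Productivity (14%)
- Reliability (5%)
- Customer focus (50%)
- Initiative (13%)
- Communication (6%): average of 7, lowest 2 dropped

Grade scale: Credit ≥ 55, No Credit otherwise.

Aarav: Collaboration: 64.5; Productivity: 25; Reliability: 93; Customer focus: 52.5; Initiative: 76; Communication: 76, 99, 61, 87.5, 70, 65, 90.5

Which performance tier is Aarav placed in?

Communication: drop 61, 65 → average of remaining 5 = 423/5 = 84.6
Weighted total:
  Collaboration 64.5 × 0.12 = 7.74
  Productivity 25 × 0.14 = 3.5
  Reliability 93 × 0.05 = 4.65
  Customer focus 52.5 × 0.5 = 26.25
  Initiative 76 × 0.13 = 9.88
  Communication 84.6 × 0.06 = 5.076
Sum = 57.096
57.096 ≥ 55 → Credit

Credit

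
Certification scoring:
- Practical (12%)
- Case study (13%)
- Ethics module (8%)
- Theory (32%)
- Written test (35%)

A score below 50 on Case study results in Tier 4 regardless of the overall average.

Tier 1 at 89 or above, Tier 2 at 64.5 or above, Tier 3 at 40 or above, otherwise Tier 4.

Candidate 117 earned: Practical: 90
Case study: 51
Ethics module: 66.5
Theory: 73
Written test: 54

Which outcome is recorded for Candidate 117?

Tier 2

Case study score 51 ≥ 50: minimum met.
Weighted total:
  Practical 90 × 0.12 = 10.8
  Case study 51 × 0.13 = 6.63
  Ethics module 66.5 × 0.08 = 5.32
  Theory 73 × 0.32 = 23.36
  Written test 54 × 0.35 = 18.9
Sum = 65.01
65.01 is ≥ 64.5 and < 89 → Tier 2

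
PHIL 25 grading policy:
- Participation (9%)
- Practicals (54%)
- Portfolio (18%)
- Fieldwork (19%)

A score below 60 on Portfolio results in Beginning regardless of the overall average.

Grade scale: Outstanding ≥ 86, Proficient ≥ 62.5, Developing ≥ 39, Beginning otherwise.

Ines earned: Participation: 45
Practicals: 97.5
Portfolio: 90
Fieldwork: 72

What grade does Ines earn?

Portfolio score 90 ≥ 60: minimum met.
Weighted total:
  Participation 45 × 0.09 = 4.05
  Practicals 97.5 × 0.54 = 52.65
  Portfolio 90 × 0.18 = 16.2
  Fieldwork 72 × 0.19 = 13.68
Sum = 86.58
86.58 ≥ 86 → Outstanding

Outstanding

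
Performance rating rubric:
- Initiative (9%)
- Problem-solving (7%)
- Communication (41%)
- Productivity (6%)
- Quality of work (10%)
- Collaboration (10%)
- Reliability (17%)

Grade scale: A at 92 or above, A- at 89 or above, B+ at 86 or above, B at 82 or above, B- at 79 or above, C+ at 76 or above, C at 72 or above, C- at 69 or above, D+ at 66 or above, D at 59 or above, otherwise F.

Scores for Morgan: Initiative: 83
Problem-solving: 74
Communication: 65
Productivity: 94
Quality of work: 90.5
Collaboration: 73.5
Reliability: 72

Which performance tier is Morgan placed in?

C

Weighted total:
  Initiative 83 × 0.09 = 7.47
  Problem-solving 74 × 0.07 = 5.18
  Communication 65 × 0.41 = 26.65
  Productivity 94 × 0.06 = 5.64
  Quality of work 90.5 × 0.1 = 9.05
  Collaboration 73.5 × 0.1 = 7.35
  Reliability 72 × 0.17 = 12.24
Sum = 73.58
73.58 is ≥ 72 and < 76 → C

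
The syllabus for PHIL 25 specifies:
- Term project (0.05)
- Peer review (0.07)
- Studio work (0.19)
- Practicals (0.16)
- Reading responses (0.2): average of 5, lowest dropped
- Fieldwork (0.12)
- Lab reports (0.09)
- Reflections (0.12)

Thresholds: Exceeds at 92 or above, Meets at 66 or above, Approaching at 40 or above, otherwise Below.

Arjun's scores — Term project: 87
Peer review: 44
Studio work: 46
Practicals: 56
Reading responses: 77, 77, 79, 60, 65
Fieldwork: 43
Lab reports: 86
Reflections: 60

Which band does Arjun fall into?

Reading responses: drop 60 → average of remaining 4 = 298/4 = 74.5
Weighted total:
  Term project 87 × 0.05 = 4.35
  Peer review 44 × 0.07 = 3.08
  Studio work 46 × 0.19 = 8.74
  Practicals 56 × 0.16 = 8.96
  Reading responses 74.5 × 0.2 = 14.9
  Fieldwork 43 × 0.12 = 5.16
  Lab reports 86 × 0.09 = 7.74
  Reflections 60 × 0.12 = 7.2
Sum = 60.13
60.13 is ≥ 40 and < 66 → Approaching

Approaching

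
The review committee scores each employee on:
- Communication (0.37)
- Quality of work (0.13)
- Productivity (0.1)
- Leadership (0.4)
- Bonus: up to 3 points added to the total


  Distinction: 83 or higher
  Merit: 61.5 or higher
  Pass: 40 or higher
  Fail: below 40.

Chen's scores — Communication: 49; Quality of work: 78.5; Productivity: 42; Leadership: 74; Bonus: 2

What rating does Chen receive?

Merit

Weighted total:
  Communication 49 × 0.37 = 18.13
  Quality of work 78.5 × 0.13 = 10.205
  Productivity 42 × 0.1 = 4.2
  Leadership 74 × 0.4 = 29.6
Sum = 62.135
Bonus: 62.135 + 2 = 64.135
64.135 is ≥ 61.5 and < 83 → Merit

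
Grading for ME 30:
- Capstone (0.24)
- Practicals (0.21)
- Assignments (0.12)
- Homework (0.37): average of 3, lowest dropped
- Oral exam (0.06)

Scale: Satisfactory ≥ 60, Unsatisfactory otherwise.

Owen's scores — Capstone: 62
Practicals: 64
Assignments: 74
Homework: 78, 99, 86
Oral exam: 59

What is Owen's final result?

Homework: drop 78 → average of remaining 2 = 185/2 = 92.5
Weighted total:
  Capstone 62 × 0.24 = 14.88
  Practicals 64 × 0.21 = 13.44
  Assignments 74 × 0.12 = 8.88
  Homework 92.5 × 0.37 = 34.225
  Oral exam 59 × 0.06 = 3.54
Sum = 74.965
74.965 ≥ 60 → Satisfactory

Satisfactory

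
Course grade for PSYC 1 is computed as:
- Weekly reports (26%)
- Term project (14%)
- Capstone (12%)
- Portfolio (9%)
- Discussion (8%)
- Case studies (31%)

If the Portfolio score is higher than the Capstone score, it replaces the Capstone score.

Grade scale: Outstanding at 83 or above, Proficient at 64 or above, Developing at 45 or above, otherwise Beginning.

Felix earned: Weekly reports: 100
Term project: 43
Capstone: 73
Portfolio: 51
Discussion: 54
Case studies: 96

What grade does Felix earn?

Proficient

Portfolio (51) ≤ Capstone (73), so Capstone stays at 73.
Weighted total:
  Weekly reports 100 × 0.26 = 26
  Term project 43 × 0.14 = 6.02
  Capstone 73 × 0.12 = 8.76
  Portfolio 51 × 0.09 = 4.59
  Discussion 54 × 0.08 = 4.32
  Case studies 96 × 0.31 = 29.76
Sum = 79.45
79.45 is ≥ 64 and < 83 → Proficient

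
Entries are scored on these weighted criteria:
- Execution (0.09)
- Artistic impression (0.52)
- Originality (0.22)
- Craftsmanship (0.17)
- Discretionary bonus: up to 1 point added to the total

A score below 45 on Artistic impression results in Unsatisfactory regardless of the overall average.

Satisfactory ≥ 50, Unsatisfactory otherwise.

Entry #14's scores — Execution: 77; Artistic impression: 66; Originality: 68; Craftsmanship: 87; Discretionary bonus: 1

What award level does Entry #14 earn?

Artistic impression score 66 ≥ 45: minimum met.
Weighted total:
  Execution 77 × 0.09 = 6.93
  Artistic impression 66 × 0.52 = 34.32
  Originality 68 × 0.22 = 14.96
  Craftsmanship 87 × 0.17 = 14.79
Sum = 71
Discretionary bonus: 71 + 1 = 72
72 ≥ 50 → Satisfactory

Satisfactory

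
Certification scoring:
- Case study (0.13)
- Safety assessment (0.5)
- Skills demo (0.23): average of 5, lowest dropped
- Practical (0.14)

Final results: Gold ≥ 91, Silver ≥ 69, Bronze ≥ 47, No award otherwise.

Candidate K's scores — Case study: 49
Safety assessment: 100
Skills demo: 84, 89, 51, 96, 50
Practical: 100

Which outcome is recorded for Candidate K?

Skills demo: drop 50 → average of remaining 4 = 320/4 = 80
Weighted total:
  Case study 49 × 0.13 = 6.37
  Safety assessment 100 × 0.5 = 50
  Skills demo 80 × 0.23 = 18.4
  Practical 100 × 0.14 = 14
Sum = 88.77
88.77 is ≥ 69 and < 91 → Silver

Silver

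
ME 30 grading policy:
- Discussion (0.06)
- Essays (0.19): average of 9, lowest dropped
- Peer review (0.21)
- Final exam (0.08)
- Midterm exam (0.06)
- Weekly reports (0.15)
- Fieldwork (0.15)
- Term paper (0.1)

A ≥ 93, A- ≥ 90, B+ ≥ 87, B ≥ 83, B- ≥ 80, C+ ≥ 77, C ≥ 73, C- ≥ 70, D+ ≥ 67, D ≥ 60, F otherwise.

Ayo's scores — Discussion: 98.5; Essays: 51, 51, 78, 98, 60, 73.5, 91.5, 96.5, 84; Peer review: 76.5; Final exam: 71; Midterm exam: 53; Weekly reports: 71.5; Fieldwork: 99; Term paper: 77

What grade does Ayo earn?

Essays: drop 51 → average of remaining 8 = 632.5/8 = 79.0625
Weighted total:
  Discussion 98.5 × 0.06 = 5.91
  Essays 79.0625 × 0.19 = 15.021875
  Peer review 76.5 × 0.21 = 16.065
  Final exam 71 × 0.08 = 5.68
  Midterm exam 53 × 0.06 = 3.18
  Weekly reports 71.5 × 0.15 = 10.725
  Fieldwork 99 × 0.15 = 14.85
  Term paper 77 × 0.1 = 7.7
Sum = 79.131875
79.131875 is ≥ 77 and < 80 → C+

C+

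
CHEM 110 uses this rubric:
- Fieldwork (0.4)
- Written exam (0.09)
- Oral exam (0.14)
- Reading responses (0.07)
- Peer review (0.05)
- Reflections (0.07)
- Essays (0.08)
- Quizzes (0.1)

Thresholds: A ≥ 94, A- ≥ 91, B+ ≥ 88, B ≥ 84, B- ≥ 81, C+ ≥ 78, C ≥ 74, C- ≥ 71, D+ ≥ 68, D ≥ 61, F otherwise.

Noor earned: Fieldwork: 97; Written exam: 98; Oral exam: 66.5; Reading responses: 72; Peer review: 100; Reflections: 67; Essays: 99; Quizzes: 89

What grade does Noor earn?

Weighted total:
  Fieldwork 97 × 0.4 = 38.8
  Written exam 98 × 0.09 = 8.82
  Oral exam 66.5 × 0.14 = 9.31
  Reading responses 72 × 0.07 = 5.04
  Peer review 100 × 0.05 = 5
  Reflections 67 × 0.07 = 4.69
  Essays 99 × 0.08 = 7.92
  Quizzes 89 × 0.1 = 8.9
Sum = 88.48
88.48 is ≥ 88 and < 91 → B+

B+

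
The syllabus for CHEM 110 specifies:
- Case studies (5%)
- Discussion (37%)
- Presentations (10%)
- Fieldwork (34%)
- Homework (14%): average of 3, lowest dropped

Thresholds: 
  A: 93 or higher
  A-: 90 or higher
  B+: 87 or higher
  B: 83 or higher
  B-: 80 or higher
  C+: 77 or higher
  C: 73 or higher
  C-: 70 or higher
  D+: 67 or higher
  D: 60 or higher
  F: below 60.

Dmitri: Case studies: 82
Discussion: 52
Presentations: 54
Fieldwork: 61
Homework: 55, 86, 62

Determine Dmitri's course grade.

F

Homework: drop 55 → average of remaining 2 = 148/2 = 74
Weighted total:
  Case studies 82 × 0.05 = 4.1
  Discussion 52 × 0.37 = 19.24
  Presentations 54 × 0.1 = 5.4
  Fieldwork 61 × 0.34 = 20.74
  Homework 74 × 0.14 = 10.36
Sum = 59.84
59.84 < 60 → F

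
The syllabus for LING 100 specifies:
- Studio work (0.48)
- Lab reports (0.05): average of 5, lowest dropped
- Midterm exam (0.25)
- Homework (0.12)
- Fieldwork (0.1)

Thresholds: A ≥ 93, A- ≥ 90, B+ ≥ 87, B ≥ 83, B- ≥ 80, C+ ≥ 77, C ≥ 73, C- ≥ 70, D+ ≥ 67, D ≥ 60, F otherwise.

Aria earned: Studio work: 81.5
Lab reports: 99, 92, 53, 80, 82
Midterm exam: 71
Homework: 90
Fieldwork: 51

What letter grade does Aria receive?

Lab reports: drop 53 → average of remaining 4 = 353/4 = 88.25
Weighted total:
  Studio work 81.5 × 0.48 = 39.12
  Lab reports 88.25 × 0.05 = 4.4125
  Midterm exam 71 × 0.25 = 17.75
  Homework 90 × 0.12 = 10.8
  Fieldwork 51 × 0.1 = 5.1
Sum = 77.1825
77.1825 is ≥ 77 and < 80 → C+

C+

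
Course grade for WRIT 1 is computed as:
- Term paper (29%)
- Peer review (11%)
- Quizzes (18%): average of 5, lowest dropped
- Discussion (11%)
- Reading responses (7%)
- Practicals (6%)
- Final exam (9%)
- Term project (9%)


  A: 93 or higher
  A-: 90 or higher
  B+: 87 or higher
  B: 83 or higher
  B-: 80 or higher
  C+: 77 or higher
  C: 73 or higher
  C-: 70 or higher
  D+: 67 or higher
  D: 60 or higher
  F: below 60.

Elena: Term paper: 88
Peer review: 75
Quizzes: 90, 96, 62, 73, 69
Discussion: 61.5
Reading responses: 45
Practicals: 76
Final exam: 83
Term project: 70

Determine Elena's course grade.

C

Quizzes: drop 62 → average of remaining 4 = 328/4 = 82
Weighted total:
  Term paper 88 × 0.29 = 25.52
  Peer review 75 × 0.11 = 8.25
  Quizzes 82 × 0.18 = 14.76
  Discussion 61.5 × 0.11 = 6.765
  Reading responses 45 × 0.07 = 3.15
  Practicals 76 × 0.06 = 4.56
  Final exam 83 × 0.09 = 7.47
  Term project 70 × 0.09 = 6.3
Sum = 76.775
76.775 is ≥ 73 and < 77 → C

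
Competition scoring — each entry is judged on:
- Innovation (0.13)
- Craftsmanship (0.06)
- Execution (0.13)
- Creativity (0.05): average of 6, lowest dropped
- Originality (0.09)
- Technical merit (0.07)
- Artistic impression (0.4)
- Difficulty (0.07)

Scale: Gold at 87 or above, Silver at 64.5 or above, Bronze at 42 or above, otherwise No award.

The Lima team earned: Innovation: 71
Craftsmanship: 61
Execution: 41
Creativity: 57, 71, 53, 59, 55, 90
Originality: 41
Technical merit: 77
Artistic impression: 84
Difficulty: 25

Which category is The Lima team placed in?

Silver

Creativity: drop 53 → average of remaining 5 = 332/5 = 66.4
Weighted total:
  Innovation 71 × 0.13 = 9.23
  Craftsmanship 61 × 0.06 = 3.66
  Execution 41 × 0.13 = 5.33
  Creativity 66.4 × 0.05 = 3.32
  Originality 41 × 0.09 = 3.69
  Technical merit 77 × 0.07 = 5.39
  Artistic impression 84 × 0.4 = 33.6
  Difficulty 25 × 0.07 = 1.75
Sum = 65.97
65.97 is ≥ 64.5 and < 87 → Silver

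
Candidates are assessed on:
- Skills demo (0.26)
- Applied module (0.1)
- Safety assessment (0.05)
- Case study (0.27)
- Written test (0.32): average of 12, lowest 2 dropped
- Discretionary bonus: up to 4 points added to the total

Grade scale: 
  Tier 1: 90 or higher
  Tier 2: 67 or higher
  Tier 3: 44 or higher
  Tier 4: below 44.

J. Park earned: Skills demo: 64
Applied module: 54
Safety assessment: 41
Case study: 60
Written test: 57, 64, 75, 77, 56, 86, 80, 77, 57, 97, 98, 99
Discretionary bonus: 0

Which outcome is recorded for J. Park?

Tier 3

Written test: drop 56, 57 → average of remaining 10 = 810/10 = 81
Weighted total:
  Skills demo 64 × 0.26 = 16.64
  Applied module 54 × 0.1 = 5.4
  Safety assessment 41 × 0.05 = 2.05
  Case study 60 × 0.27 = 16.2
  Written test 81 × 0.32 = 25.92
Sum = 66.21
Discretionary bonus: 66.21 + 0 = 66.21
66.21 is ≥ 44 and < 67 → Tier 3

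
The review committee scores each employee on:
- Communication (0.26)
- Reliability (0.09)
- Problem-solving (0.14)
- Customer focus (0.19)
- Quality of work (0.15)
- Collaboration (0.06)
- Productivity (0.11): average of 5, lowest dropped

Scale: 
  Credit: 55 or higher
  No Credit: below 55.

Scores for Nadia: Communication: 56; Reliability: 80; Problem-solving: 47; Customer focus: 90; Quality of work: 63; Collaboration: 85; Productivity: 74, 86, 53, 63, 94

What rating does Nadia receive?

Credit

Productivity: drop 53 → average of remaining 4 = 317/4 = 79.25
Weighted total:
  Communication 56 × 0.26 = 14.56
  Reliability 80 × 0.09 = 7.2
  Problem-solving 47 × 0.14 = 6.58
  Customer focus 90 × 0.19 = 17.1
  Quality of work 63 × 0.15 = 9.45
  Collaboration 85 × 0.06 = 5.1
  Productivity 79.25 × 0.11 = 8.7175
Sum = 68.7075
68.7075 ≥ 55 → Credit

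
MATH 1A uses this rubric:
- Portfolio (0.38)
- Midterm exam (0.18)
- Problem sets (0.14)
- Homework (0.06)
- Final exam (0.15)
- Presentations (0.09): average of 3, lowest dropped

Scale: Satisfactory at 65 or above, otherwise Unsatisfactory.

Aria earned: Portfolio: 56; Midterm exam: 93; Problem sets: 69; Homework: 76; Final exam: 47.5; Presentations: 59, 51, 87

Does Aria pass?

Satisfactory

Presentations: drop 51 → average of remaining 2 = 146/2 = 73
Weighted total:
  Portfolio 56 × 0.38 = 21.28
  Midterm exam 93 × 0.18 = 16.74
  Problem sets 69 × 0.14 = 9.66
  Homework 76 × 0.06 = 4.56
  Final exam 47.5 × 0.15 = 7.125
  Presentations 73 × 0.09 = 6.57
Sum = 65.935
65.935 ≥ 65 → Satisfactory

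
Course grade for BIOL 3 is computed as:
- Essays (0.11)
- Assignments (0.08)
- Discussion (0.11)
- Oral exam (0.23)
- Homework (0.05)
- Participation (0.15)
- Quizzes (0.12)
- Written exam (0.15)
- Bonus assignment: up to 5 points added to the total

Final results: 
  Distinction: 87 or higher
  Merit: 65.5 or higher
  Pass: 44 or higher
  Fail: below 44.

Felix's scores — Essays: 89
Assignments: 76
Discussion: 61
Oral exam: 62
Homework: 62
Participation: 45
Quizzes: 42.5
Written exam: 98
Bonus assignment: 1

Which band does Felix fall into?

Weighted total:
  Essays 89 × 0.11 = 9.79
  Assignments 76 × 0.08 = 6.08
  Discussion 61 × 0.11 = 6.71
  Oral exam 62 × 0.23 = 14.26
  Homework 62 × 0.05 = 3.1
  Participation 45 × 0.15 = 6.75
  Quizzes 42.5 × 0.12 = 5.1
  Written exam 98 × 0.15 = 14.7
Sum = 66.49
Bonus assignment: 66.49 + 1 = 67.49
67.49 is ≥ 65.5 and < 87 → Merit

Merit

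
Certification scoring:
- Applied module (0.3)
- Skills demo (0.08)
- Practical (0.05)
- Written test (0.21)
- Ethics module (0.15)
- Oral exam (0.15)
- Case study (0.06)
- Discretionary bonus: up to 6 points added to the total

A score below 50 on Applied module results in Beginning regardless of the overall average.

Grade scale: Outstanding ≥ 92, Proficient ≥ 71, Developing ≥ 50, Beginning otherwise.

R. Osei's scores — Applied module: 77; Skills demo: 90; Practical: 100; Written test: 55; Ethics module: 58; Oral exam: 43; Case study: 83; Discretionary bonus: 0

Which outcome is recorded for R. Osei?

Applied module score 77 ≥ 50: minimum met.
Weighted total:
  Applied module 77 × 0.3 = 23.1
  Skills demo 90 × 0.08 = 7.2
  Practical 100 × 0.05 = 5
  Written test 55 × 0.21 = 11.55
  Ethics module 58 × 0.15 = 8.7
  Oral exam 43 × 0.15 = 6.45
  Case study 83 × 0.06 = 4.98
Sum = 66.98
Discretionary bonus: 66.98 + 0 = 66.98
66.98 is ≥ 50 and < 71 → Developing

Developing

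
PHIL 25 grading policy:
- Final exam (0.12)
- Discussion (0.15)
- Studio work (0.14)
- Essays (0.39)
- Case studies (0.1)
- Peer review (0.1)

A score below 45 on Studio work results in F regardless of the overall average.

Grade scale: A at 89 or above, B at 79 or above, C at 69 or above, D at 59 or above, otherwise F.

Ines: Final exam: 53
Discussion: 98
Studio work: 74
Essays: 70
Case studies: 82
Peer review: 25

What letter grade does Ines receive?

C

Studio work score 74 ≥ 45: minimum met.
Weighted total:
  Final exam 53 × 0.12 = 6.36
  Discussion 98 × 0.15 = 14.7
  Studio work 74 × 0.14 = 10.36
  Essays 70 × 0.39 = 27.3
  Case studies 82 × 0.1 = 8.2
  Peer review 25 × 0.1 = 2.5
Sum = 69.42
69.42 is ≥ 69 and < 79 → C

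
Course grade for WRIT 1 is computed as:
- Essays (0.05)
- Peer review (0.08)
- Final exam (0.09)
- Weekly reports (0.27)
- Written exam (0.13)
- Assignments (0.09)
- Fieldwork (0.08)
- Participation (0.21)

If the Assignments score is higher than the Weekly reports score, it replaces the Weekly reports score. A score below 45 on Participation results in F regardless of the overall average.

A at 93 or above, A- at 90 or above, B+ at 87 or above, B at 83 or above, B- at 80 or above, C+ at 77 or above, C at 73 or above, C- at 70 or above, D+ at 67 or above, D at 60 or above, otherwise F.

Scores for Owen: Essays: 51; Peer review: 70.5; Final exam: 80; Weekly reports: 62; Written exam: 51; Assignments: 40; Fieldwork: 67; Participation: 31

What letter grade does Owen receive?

F

Assignments (40) ≤ Weekly reports (62), so Weekly reports stays at 62.
Participation score 31 < 45: minimum not met.
Weighted total:
  Essays 51 × 0.05 = 2.55
  Peer review 70.5 × 0.08 = 5.64
  Final exam 80 × 0.09 = 7.2
  Weekly reports 62 × 0.27 = 16.74
  Written exam 51 × 0.13 = 6.63
  Assignments 40 × 0.09 = 3.6
  Fieldwork 67 × 0.08 = 5.36
  Participation 31 × 0.21 = 6.51
Sum = 54.23
Because the Participation minimum was not met, the result is F.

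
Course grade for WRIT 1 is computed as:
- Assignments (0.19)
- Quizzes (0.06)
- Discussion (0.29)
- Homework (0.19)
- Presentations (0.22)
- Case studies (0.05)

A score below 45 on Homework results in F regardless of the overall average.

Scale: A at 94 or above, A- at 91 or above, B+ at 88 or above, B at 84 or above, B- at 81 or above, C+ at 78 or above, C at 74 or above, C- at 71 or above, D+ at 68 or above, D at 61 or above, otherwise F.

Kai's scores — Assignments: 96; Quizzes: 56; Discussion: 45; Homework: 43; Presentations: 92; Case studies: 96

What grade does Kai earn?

Homework score 43 < 45: minimum not met.
Weighted total:
  Assignments 96 × 0.19 = 18.24
  Quizzes 56 × 0.06 = 3.36
  Discussion 45 × 0.29 = 13.05
  Homework 43 × 0.19 = 8.17
  Presentations 92 × 0.22 = 20.24
  Case studies 96 × 0.05 = 4.8
Sum = 67.86
Because the Homework minimum was not met, the result is F.

F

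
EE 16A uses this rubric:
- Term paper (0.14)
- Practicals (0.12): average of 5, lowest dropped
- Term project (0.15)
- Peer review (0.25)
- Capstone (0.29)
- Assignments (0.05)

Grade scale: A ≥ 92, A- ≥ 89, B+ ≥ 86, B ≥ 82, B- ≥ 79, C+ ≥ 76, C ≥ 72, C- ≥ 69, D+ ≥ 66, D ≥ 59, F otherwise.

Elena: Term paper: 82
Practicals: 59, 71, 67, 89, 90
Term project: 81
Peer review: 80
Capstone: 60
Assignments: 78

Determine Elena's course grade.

Practicals: drop 59 → average of remaining 4 = 317/4 = 79.25
Weighted total:
  Term paper 82 × 0.14 = 11.48
  Practicals 79.25 × 0.12 = 9.51
  Term project 81 × 0.15 = 12.15
  Peer review 80 × 0.25 = 20
  Capstone 60 × 0.29 = 17.4
  Assignments 78 × 0.05 = 3.9
Sum = 74.44
74.44 is ≥ 72 and < 76 → C

C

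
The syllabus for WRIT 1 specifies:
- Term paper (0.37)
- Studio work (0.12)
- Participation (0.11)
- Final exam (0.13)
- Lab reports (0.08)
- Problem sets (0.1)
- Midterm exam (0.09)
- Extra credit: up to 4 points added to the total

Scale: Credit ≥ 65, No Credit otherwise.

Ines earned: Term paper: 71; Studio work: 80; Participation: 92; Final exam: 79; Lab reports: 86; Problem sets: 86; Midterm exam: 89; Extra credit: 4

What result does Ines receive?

Weighted total:
  Term paper 71 × 0.37 = 26.27
  Studio work 80 × 0.12 = 9.6
  Participation 92 × 0.11 = 10.12
  Final exam 79 × 0.13 = 10.27
  Lab reports 86 × 0.08 = 6.88
  Problem sets 86 × 0.1 = 8.6
  Midterm exam 89 × 0.09 = 8.01
Sum = 79.75
Extra credit: 79.75 + 4 = 83.75
83.75 ≥ 65 → Credit

Credit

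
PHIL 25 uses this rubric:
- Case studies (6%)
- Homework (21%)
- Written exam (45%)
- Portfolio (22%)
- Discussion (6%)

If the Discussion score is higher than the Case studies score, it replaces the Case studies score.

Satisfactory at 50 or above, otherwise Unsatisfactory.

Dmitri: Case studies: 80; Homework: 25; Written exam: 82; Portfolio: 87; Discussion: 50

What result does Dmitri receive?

Discussion (50) ≤ Case studies (80), so Case studies stays at 80.
Weighted total:
  Case studies 80 × 0.06 = 4.8
  Homework 25 × 0.21 = 5.25
  Written exam 82 × 0.45 = 36.9
  Portfolio 87 × 0.22 = 19.14
  Discussion 50 × 0.06 = 3
Sum = 69.09
69.09 ≥ 50 → Satisfactory

Satisfactory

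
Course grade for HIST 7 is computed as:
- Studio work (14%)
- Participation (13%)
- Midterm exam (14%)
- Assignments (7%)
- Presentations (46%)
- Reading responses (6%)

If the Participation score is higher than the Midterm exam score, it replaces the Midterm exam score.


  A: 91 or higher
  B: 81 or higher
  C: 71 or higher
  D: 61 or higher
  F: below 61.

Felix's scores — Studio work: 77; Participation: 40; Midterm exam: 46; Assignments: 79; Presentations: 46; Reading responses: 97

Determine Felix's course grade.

Participation (40) ≤ Midterm exam (46), so Midterm exam stays at 46.
Weighted total:
  Studio work 77 × 0.14 = 10.78
  Participation 40 × 0.13 = 5.2
  Midterm exam 46 × 0.14 = 6.44
  Assignments 79 × 0.07 = 5.53
  Presentations 46 × 0.46 = 21.16
  Reading responses 97 × 0.06 = 5.82
Sum = 54.93
54.93 < 61 → F

F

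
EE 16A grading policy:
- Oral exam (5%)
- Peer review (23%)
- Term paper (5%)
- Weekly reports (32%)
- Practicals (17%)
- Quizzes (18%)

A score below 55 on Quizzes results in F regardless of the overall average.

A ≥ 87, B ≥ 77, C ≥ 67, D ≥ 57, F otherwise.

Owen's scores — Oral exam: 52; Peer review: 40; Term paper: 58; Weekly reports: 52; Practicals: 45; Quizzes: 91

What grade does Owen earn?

Quizzes score 91 ≥ 55: minimum met.
Weighted total:
  Oral exam 52 × 0.05 = 2.6
  Peer review 40 × 0.23 = 9.2
  Term paper 58 × 0.05 = 2.9
  Weekly reports 52 × 0.32 = 16.64
  Practicals 45 × 0.17 = 7.65
  Quizzes 91 × 0.18 = 16.38
Sum = 55.37
55.37 < 57 → F

F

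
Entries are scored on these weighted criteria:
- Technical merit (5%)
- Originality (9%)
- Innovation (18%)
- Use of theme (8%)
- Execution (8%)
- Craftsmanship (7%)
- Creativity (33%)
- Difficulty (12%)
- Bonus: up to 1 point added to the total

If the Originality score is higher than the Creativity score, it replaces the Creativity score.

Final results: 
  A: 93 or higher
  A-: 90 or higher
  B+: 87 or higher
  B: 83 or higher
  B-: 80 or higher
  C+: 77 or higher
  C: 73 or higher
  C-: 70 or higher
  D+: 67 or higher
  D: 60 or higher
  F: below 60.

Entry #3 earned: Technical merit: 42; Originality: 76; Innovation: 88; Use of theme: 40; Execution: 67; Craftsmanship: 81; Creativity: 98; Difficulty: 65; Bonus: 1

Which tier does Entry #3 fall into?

Originality (76) ≤ Creativity (98), so Creativity stays at 98.
Weighted total:
  Technical merit 42 × 0.05 = 2.1
  Originality 76 × 0.09 = 6.84
  Innovation 88 × 0.18 = 15.84
  Use of theme 40 × 0.08 = 3.2
  Execution 67 × 0.08 = 5.36
  Craftsmanship 81 × 0.07 = 5.67
  Creativity 98 × 0.33 = 32.34
  Difficulty 65 × 0.12 = 7.8
Sum = 79.15
Bonus: 79.15 + 1 = 80.15
80.15 is ≥ 80 and < 83 → B-

B-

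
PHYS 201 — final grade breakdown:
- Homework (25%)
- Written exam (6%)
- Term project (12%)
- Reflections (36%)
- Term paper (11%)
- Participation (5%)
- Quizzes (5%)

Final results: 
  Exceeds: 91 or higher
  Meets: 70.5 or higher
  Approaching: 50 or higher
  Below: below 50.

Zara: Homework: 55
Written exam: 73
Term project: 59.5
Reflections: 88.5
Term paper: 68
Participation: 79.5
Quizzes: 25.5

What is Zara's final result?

Weighted total:
  Homework 55 × 0.25 = 13.75
  Written exam 73 × 0.06 = 4.38
  Term project 59.5 × 0.12 = 7.14
  Reflections 88.5 × 0.36 = 31.86
  Term paper 68 × 0.11 = 7.48
  Participation 79.5 × 0.05 = 3.975
  Quizzes 25.5 × 0.05 = 1.275
Sum = 69.86
69.86 is ≥ 50 and < 70.5 → Approaching

Approaching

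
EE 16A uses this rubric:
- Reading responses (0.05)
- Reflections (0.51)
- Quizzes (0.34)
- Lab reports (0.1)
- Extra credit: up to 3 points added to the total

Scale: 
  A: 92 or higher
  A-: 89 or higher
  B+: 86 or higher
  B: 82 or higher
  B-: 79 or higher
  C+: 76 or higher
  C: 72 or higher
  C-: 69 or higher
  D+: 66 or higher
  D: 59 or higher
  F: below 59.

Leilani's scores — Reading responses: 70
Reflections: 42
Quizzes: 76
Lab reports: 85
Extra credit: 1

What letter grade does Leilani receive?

D

Weighted total:
  Reading responses 70 × 0.05 = 3.5
  Reflections 42 × 0.51 = 21.42
  Quizzes 76 × 0.34 = 25.84
  Lab reports 85 × 0.1 = 8.5
Sum = 59.26
Extra credit: 59.26 + 1 = 60.26
60.26 is ≥ 59 and < 66 → D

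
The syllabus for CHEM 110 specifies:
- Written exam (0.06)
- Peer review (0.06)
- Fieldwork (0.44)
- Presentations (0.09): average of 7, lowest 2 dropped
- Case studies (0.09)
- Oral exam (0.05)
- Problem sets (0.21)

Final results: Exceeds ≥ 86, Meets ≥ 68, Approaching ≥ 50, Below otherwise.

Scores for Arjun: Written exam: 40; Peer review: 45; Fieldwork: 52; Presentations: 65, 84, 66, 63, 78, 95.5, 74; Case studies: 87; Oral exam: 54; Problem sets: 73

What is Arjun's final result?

Presentations: drop 63, 65 → average of remaining 5 = 397.5/5 = 79.5
Weighted total:
  Written exam 40 × 0.06 = 2.4
  Peer review 45 × 0.06 = 2.7
  Fieldwork 52 × 0.44 = 22.88
  Presentations 79.5 × 0.09 = 7.155
  Case studies 87 × 0.09 = 7.83
  Oral exam 54 × 0.05 = 2.7
  Problem sets 73 × 0.21 = 15.33
Sum = 60.995
60.995 is ≥ 50 and < 68 → Approaching

Approaching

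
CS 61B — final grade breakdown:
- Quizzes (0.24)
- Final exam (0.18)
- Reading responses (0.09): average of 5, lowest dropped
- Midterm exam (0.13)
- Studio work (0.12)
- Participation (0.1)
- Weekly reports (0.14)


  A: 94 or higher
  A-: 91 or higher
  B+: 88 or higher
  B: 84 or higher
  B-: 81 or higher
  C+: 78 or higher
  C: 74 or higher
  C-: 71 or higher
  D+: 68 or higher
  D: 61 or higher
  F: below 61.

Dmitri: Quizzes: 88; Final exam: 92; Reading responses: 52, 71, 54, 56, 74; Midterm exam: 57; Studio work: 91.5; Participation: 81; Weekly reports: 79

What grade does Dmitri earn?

C+

Reading responses: drop 52 → average of remaining 4 = 255/4 = 63.75
Weighted total:
  Quizzes 88 × 0.24 = 21.12
  Final exam 92 × 0.18 = 16.56
  Reading responses 63.75 × 0.09 = 5.7375
  Midterm exam 57 × 0.13 = 7.41
  Studio work 91.5 × 0.12 = 10.98
  Participation 81 × 0.1 = 8.1
  Weekly reports 79 × 0.14 = 11.06
Sum = 80.9675
80.9675 is ≥ 78 and < 81 → C+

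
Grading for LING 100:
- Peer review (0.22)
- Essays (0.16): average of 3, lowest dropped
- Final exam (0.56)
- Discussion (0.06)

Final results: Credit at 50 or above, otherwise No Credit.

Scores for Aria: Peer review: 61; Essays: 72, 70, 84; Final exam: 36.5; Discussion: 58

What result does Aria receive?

No Credit

Essays: drop 70 → average of remaining 2 = 156/2 = 78
Weighted total:
  Peer review 61 × 0.22 = 13.42
  Essays 78 × 0.16 = 12.48
  Final exam 36.5 × 0.56 = 20.44
  Discussion 58 × 0.06 = 3.48
Sum = 49.82
49.82 < 50 → No Credit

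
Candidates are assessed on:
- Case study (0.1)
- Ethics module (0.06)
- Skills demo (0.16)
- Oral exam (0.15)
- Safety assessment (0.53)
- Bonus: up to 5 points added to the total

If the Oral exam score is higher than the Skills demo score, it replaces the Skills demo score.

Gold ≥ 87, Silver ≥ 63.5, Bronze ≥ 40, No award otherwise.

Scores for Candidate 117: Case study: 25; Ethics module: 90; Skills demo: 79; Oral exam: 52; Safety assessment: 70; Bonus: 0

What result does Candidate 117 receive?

Silver

Oral exam (52) ≤ Skills demo (79), so Skills demo stays at 79.
Weighted total:
  Case study 25 × 0.1 = 2.5
  Ethics module 90 × 0.06 = 5.4
  Skills demo 79 × 0.16 = 12.64
  Oral exam 52 × 0.15 = 7.8
  Safety assessment 70 × 0.53 = 37.1
Sum = 65.44
Bonus: 65.44 + 0 = 65.44
65.44 is ≥ 63.5 and < 87 → Silver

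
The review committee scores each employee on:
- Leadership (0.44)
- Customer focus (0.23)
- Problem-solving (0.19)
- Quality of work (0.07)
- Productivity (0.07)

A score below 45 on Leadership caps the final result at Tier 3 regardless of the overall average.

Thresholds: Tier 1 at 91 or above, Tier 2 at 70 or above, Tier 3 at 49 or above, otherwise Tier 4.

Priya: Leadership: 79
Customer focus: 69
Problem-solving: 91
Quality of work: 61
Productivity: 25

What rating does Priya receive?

Leadership score 79 ≥ 45: minimum met.
Weighted total:
  Leadership 79 × 0.44 = 34.76
  Customer focus 69 × 0.23 = 15.87
  Problem-solving 91 × 0.19 = 17.29
  Quality of work 61 × 0.07 = 4.27
  Productivity 25 × 0.07 = 1.75
Sum = 73.94
73.94 is ≥ 70 and < 91 → Tier 2

Tier 2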